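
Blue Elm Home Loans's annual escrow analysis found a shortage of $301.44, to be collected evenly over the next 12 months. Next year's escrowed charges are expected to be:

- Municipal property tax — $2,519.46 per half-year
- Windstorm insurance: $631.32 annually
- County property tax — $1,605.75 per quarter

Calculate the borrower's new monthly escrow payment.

$1,032.89

Municipal property tax — $2,519.46 × 2 = $5,038.92
Windstorm insurance — $631.32
County property tax — $1,605.75 × 4 = $6,423.00
Total per year = $5,038.92 + $631.32 + $6,423.00 = $12,093.24
Monthly escrow = $12,093.24 / 12 = $1,007.77
Shortage per month = $301.44 / 12 = $25.12
Adjusted monthly = $1,007.77 + $25.12 = $1,032.89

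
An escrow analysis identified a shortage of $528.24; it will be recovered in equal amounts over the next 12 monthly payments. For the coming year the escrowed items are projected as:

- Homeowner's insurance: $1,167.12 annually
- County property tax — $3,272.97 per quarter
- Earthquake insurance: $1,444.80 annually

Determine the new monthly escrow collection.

Homeowner's insurance: $1,167.12 per year
County property tax: $3,272.97 × 4 = $13,091.88 per year
Earthquake insurance: $1,444.80 per year
Total per year = $15,703.80
Base monthly escrow = $15,703.80 ÷ 12 = $1,308.65
Monthly shortage recovery: $528.24 ÷ 12 = $44.02
New monthly escrow = $1,308.65 + $44.02 = $1,352.67

$1,352.67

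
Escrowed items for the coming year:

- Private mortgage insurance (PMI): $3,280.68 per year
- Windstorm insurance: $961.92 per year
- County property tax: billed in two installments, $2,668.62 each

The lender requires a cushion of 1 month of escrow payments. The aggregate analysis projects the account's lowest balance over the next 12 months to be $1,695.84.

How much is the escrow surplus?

Private mortgage insurance (PMI): $3,280.68 per year
Windstorm insurance: $961.92 per year
County property tax: $2,668.62 × 2 = $5,337.24 per year
Annual escrow total = $9,579.84
Monthly escrow = $9,579.84 ÷ 12 = $798.32
Required reserve = 1 × $798.32 = $798.32
Excess over cushion: $1,695.84 − $798.32 = $897.52

$897.52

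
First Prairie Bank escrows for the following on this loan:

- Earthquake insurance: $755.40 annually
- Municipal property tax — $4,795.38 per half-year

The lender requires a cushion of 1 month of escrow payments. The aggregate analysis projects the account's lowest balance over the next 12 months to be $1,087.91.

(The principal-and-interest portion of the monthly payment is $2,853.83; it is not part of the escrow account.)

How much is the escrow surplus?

Earthquake insurance: $755.40 per year
Municipal property tax: $4,795.38 × 2 = $9,590.76 per year
Total per year = $10,346.16
Monthly = $10,346.16 / 12 = $862.18
Required reserve = 1 × $862.18 = $862.18
Surplus = $1,087.91 − $862.18 = $225.73

$225.73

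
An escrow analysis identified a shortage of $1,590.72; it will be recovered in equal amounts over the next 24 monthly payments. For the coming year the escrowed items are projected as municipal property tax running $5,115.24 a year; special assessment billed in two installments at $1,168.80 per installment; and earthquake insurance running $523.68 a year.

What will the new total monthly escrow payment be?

Municipal property tax — $5,115.24
Special assessment — $1,168.80 × 2 = $2,337.60
Earthquake insurance — $523.68
Annual escrow total = $5,115.24 + $2,337.60 + $523.68 = $7,976.52
Per month = $7,976.52 / 12 = $664.71
Shortage per month = $1,590.72 ÷ 24 = $66.28
New monthly escrow = $664.71 + $66.28 = $730.99

$730.99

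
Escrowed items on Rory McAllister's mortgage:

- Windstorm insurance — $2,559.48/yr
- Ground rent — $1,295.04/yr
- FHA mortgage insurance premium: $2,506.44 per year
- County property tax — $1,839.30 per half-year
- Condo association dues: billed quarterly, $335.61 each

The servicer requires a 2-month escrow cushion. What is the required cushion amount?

$1,897.00

Windstorm insurance = $2,559.48 per year
Ground rent = $1,295.04 per year
FHA mortgage insurance premium = $2,506.44 per year
County property tax = $1,839.30 × 2 = $3,678.60 per year
Condo association dues = $335.61 × 4 = $1,342.44 per year
Yearly total = $2,559.48 + $1,295.04 + $2,506.44 + $3,678.60 + $1,342.44 = $11,382.00
Monthly escrow = $11,382.00 / 12 = $948.50
Cushion = 2 × $948.50 = $1,897.00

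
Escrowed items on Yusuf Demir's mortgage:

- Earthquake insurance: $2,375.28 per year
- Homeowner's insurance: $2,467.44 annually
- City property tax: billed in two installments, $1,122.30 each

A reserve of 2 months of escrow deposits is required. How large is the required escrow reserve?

$1,181.22

Earthquake insurance — $2,375.28 per year
Homeowner's insurance — $2,467.44 per year
City property tax — $1,122.30 × 2 = $2,244.60 per year
Combined annual = $7,087.32
Base monthly escrow = $7,087.32 / 12 = $590.61
Required cushion = 2 × $590.61 = $1,181.22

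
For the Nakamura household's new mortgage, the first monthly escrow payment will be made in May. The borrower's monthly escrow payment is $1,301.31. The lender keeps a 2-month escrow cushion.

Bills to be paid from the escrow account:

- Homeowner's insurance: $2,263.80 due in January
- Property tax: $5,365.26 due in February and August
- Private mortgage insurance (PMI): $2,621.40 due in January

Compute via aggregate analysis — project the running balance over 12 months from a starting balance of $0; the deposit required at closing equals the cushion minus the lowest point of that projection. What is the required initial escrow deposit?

$5,205.24

Cushion = 2 × $1,301.31 = $2,602.62
Trial balance (start $0, +$1,301.31 each month, − disbursements):
  May: +$1,301.31 → $1,301.31
  Jun: +$1,301.31 → $2,602.62
  Jul: +$1,301.31 → $3,903.93
  Aug: +$1,301.31 − $5,365.26 → -$160.02
  Sep: +$1,301.31 → $1,141.29
  Oct: +$1,301.31 → $2,442.60
  Nov: +$1,301.31 → $3,743.91
  Dec: +$1,301.31 → $5,045.22
  Jan: +$1,301.31 − $4,885.20 → $1,461.33
  Feb: +$1,301.31 − $5,365.26 → -$2,602.62
  Mar: +$1,301.31 → -$1,301.31
  Apr: +$1,301.31 → $0.00
Lowest trial balance = -$2,602.62 (Feb)
Initial deposit = cushion − low point = $2,602.62 − (-$2,602.62) = $5,205.24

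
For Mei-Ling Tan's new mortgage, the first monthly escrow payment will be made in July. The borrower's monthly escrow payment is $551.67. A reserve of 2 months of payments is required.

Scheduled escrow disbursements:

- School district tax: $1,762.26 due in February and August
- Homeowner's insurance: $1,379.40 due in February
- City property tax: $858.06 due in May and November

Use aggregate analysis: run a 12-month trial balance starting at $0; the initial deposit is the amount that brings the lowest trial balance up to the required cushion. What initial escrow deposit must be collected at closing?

Cushion = 2 × $551.67 = $1,103.34
Trial balance (start $0, +$551.67 each month, − disbursements):
  Jul: +$551.67 → $551.67
  Aug: +$551.67 − $1,762.26 → -$658.92
  Sep: +$551.67 → -$107.25
  Oct: +$551.67 → $444.42
  Nov: +$551.67 − $858.06 → $138.03
  Dec: +$551.67 → $689.70
  Jan: +$551.67 → $1,241.37
  Feb: +$551.67 − $3,141.66 → -$1,348.62
  Mar: +$551.67 → -$796.95
  Apr: +$551.67 → -$245.28
  May: +$551.67 − $858.06 → -$551.67
  Jun: +$551.67 → $0.00
Lowest trial balance = -$1,348.62 (Feb)
Initial deposit = cushion − low point = $1,103.34 − (-$1,348.62) = $2,451.96

$2,451.96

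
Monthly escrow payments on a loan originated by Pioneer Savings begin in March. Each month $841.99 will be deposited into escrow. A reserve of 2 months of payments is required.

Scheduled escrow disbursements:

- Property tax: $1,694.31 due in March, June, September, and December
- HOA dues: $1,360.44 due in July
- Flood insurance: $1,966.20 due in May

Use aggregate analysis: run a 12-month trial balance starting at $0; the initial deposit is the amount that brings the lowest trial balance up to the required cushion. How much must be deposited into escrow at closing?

Cushion = 2 × $841.99 = $1,683.98
Trial balance (start $0, +$841.99 each month, − disbursements):
  Mar: +$841.99 − $1,694.31 → -$852.32
  Apr: +$841.99 → -$10.33
  May: +$841.99 − $1,966.20 → -$1,134.54
  Jun: +$841.99 − $1,694.31 → -$1,986.86
  Jul: +$841.99 − $1,360.44 → -$2,505.31
  Aug: +$841.99 → -$1,663.32
  Sep: +$841.99 − $1,694.31 → -$2,515.64
  Oct: +$841.99 → -$1,673.65
  Nov: +$841.99 → -$831.66
  Dec: +$841.99 − $1,694.31 → -$1,683.98
  Jan: +$841.99 → -$841.99
  Feb: +$841.99 → $0.00
Lowest trial balance = -$2,515.64 (Sep)
Initial deposit = cushion − low point = $1,683.98 − (-$2,515.64) = $4,199.62

$4,199.62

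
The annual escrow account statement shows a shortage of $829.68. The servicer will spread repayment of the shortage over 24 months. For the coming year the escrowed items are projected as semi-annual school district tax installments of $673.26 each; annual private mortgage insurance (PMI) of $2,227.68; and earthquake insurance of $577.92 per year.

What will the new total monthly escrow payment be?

School district tax = $673.26 × 2 = $1,346.52/yr
Private mortgage insurance (PMI) = $2,227.68/yr
Earthquake insurance = $577.92/yr
Total per year = $1,346.52 + $2,227.68 + $577.92 = $4,152.12
Base monthly escrow = $4,152.12 / 12 = $346.01
Shortage spread = $829.68 ÷ 24 = $34.57/mo
Adjusted monthly = $346.01 + $34.57 = $380.58

$380.58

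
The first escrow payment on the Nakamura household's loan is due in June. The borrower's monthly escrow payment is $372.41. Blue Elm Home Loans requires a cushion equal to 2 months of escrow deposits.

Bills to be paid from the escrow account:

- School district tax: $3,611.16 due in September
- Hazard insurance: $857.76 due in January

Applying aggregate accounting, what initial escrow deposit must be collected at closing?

Cushion = 2 × $372.41 = $744.82
Trial balance (start $0, +$372.41 each month, − disbursements):
  Jun: +$372.41 → $372.41
  Jul: +$372.41 → $744.82
  Aug: +$372.41 → $1,117.23
  Sep: +$372.41 − $3,611.16 → -$2,121.52
  Oct: +$372.41 → -$1,749.11
  Nov: +$372.41 → -$1,376.70
  Dec: +$372.41 → -$1,004.29
  Jan: +$372.41 − $857.76 → -$1,489.64
  Feb: +$372.41 → -$1,117.23
  Mar: +$372.41 → -$744.82
  Apr: +$372.41 → -$372.41
  May: +$372.41 → $0.00
Lowest trial balance = -$2,121.52 (Sep)
Initial deposit = cushion − low point = $744.82 − (-$2,121.52) = $2,866.34

$2,866.34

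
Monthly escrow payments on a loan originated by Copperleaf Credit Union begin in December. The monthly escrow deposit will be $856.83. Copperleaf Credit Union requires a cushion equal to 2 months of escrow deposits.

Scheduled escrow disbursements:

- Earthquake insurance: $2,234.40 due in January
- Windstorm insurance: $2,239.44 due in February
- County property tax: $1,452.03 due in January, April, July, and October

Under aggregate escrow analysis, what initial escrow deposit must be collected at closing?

$5,069.04

Cushion = 2 × $856.83 = $1,713.66
Trial balance (start $0, +$856.83 each month, − disbursements):
  Dec: +$856.83 → $856.83
  Jan: +$856.83 − $3,686.43 → -$1,972.77
  Feb: +$856.83 − $2,239.44 → -$3,355.38
  Mar: +$856.83 → -$2,498.55
  Apr: +$856.83 − $1,452.03 → -$3,093.75
  May: +$856.83 → -$2,236.92
  Jun: +$856.83 → -$1,380.09
  Jul: +$856.83 − $1,452.03 → -$1,975.29
  Aug: +$856.83 → -$1,118.46
  Sep: +$856.83 → -$261.63
  Oct: +$856.83 − $1,452.03 → -$856.83
  Nov: +$856.83 → $0.00
Lowest trial balance = -$3,355.38 (Feb)
Initial deposit = cushion − low point = $1,713.66 − (-$3,355.38) = $5,069.04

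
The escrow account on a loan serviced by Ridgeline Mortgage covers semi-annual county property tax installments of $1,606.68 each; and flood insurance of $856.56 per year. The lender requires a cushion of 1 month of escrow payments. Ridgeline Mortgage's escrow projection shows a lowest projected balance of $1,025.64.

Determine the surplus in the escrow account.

$686.48

County property tax = $1,606.68 × 2 = $3,213.36/yr
Flood insurance = $856.56/yr
Yearly total = $4,069.92
Base monthly escrow = $4,069.92 ÷ 12 = $339.16
Required reserve = 1 × $339.16 = $339.16
Surplus = $1,025.64 − $339.16 = $686.48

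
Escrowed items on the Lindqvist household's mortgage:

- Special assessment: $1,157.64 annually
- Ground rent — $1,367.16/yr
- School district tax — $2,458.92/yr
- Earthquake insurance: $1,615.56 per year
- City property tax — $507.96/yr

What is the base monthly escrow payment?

$592.27

Special assessment = $1,157.64
Ground rent = $1,367.16
School district tax = $2,458.92
Earthquake insurance = $1,615.56
City property tax = $507.96
Total annual escrow = $1,157.64 + $1,367.16 + $2,458.92 + $1,615.56 + $507.96 = $7,107.24
Monthly escrow = $7,107.24 ÷ 12 = $592.27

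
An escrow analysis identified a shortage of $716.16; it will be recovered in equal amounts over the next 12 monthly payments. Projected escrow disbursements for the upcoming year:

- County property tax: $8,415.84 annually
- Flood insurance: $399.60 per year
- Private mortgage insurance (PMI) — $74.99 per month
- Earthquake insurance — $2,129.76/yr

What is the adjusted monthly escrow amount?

$1,046.77

County property tax — $8,415.84 annually
Flood insurance — $399.60 annually
Private mortgage insurance (PMI) — $74.99 × 12 = $899.88 annually
Earthquake insurance — $2,129.76 annually
Total annual escrow = $11,845.08
Monthly = $11,845.08 ÷ 12 = $987.09
Shortage per month = $716.16 / 12 = $59.68
Adjusted monthly = $987.09 + $59.68 = $1,046.77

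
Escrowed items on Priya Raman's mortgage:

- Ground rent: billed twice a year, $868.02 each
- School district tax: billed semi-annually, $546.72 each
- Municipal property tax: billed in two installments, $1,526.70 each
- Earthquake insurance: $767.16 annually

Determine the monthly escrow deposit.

$554.17

Ground rent: $868.02 × 2 = $1,736.04/yr
School district tax: $546.72 × 2 = $1,093.44/yr
Municipal property tax: $1,526.70 × 2 = $3,053.40/yr
Earthquake insurance: $767.16/yr
Annual escrow total = $1,736.04 + $1,093.44 + $3,053.40 + $767.16 = $6,650.04
Base monthly escrow = $6,650.04 ÷ 12 = $554.17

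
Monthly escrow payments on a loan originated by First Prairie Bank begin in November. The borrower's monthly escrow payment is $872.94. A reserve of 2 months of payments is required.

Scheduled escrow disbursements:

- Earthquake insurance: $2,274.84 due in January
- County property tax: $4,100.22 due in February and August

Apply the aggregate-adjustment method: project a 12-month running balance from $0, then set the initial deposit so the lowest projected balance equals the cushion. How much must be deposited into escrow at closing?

Cushion = 2 × $872.94 = $1,745.88
Trial balance (start $0, +$872.94 each month, − disbursements):
  Nov: +$872.94 → $872.94
  Dec: +$872.94 → $1,745.88
  Jan: +$872.94 − $2,274.84 → $343.98
  Feb: +$872.94 − $4,100.22 → -$2,883.30
  Mar: +$872.94 → -$2,010.36
  Apr: +$872.94 → -$1,137.42
  May: +$872.94 → -$264.48
  Jun: +$872.94 → $608.46
  Jul: +$872.94 → $1,481.40
  Aug: +$872.94 − $4,100.22 → -$1,745.88
  Sep: +$872.94 → -$872.94
  Oct: +$872.94 → $0.00
Lowest trial balance = -$2,883.30 (Feb)
Initial deposit = cushion − low point = $1,745.88 − (-$2,883.30) = $4,629.18

$4,629.18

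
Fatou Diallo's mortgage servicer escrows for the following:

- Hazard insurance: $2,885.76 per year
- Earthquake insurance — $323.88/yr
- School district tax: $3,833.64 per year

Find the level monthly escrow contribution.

Hazard insurance = $2,885.76/yr
Earthquake insurance = $323.88/yr
School district tax = $3,833.64/yr
Total per year = $2,885.76 + $323.88 + $3,833.64 = $7,043.28
Per month = $7,043.28 / 12 = $586.94

$586.94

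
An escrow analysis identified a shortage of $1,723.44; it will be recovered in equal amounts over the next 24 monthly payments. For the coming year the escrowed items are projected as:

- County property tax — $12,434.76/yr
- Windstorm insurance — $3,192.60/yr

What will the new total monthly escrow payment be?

$1,374.09

County property tax — $12,434.76/yr
Windstorm insurance — $3,192.60/yr
Yearly total = $12,434.76 + $3,192.60 = $15,627.36
Monthly escrow = $15,627.36 / 12 = $1,302.28
Shortage spread = $1,723.44 / 24 = $71.81/mo
New monthly escrow = $1,302.28 + $71.81 = $1,374.09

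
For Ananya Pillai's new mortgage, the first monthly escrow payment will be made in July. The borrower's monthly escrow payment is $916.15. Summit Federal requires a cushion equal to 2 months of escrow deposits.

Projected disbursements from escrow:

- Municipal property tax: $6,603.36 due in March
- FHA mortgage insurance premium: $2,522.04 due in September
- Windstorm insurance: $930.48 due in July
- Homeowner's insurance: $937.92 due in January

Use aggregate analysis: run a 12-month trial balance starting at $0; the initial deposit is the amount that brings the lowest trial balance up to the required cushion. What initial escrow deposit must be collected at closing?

$4,580.75

Cushion = 2 × $916.15 = $1,832.30
Trial balance (start $0, +$916.15 each month, − disbursements):
  Jul: +$916.15 − $930.48 → -$14.33
  Aug: +$916.15 → $901.82
  Sep: +$916.15 − $2,522.04 → -$704.07
  Oct: +$916.15 → $212.08
  Nov: +$916.15 → $1,128.23
  Dec: +$916.15 → $2,044.38
  Jan: +$916.15 − $937.92 → $2,022.61
  Feb: +$916.15 → $2,938.76
  Mar: +$916.15 − $6,603.36 → -$2,748.45
  Apr: +$916.15 → -$1,832.30
  May: +$916.15 → -$916.15
  Jun: +$916.15 → $0.00
Lowest trial balance = -$2,748.45 (Mar)
Initial deposit = cushion − low point = $1,832.30 − (-$2,748.45) = $4,580.75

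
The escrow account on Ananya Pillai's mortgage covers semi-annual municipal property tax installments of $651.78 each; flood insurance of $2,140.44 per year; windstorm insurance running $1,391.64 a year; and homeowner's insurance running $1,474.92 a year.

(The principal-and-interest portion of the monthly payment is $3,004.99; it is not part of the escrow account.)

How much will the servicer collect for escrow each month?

$525.88

Municipal property tax = $651.78 × 2 = $1,303.56
Flood insurance = $2,140.44
Windstorm insurance = $1,391.64
Homeowner's insurance = $1,474.92
Annual escrow total = $6,310.56
Monthly escrow = $6,310.56 ÷ 12 = $525.88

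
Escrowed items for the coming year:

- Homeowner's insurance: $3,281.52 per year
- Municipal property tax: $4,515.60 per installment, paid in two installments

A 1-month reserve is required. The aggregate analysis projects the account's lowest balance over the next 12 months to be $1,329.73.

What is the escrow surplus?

Homeowner's insurance — $3,281.52 per year
Municipal property tax — $4,515.60 × 2 = $9,031.20 per year
Yearly total = $3,281.52 + $9,031.20 = $12,312.72
Monthly = $12,312.72 ÷ 12 = $1,026.06
Required cushion = 1 × $1,026.06 = $1,026.06
Excess over cushion: $1,329.73 − $1,026.06 = $303.67

$303.67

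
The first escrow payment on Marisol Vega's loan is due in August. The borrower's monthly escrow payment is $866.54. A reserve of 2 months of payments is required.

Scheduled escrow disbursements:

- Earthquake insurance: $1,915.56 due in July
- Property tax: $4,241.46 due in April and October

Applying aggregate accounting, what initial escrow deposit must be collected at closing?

Cushion = 2 × $866.54 = $1,733.08
Trial balance (start $0, +$866.54 each month, − disbursements):
  Aug: +$866.54 → $866.54
  Sep: +$866.54 → $1,733.08
  Oct: +$866.54 − $4,241.46 → -$1,641.84
  Nov: +$866.54 → -$775.30
  Dec: +$866.54 → $91.24
  Jan: +$866.54 → $957.78
  Feb: +$866.54 → $1,824.32
  Mar: +$866.54 → $2,690.86
  Apr: +$866.54 − $4,241.46 → -$684.06
  May: +$866.54 → $182.48
  Jun: +$866.54 → $1,049.02
  Jul: +$866.54 − $1,915.56 → $0.00
Lowest trial balance = -$1,641.84 (Oct)
Initial deposit = cushion − low point = $1,733.08 − (-$1,641.84) = $3,374.92

$3,374.92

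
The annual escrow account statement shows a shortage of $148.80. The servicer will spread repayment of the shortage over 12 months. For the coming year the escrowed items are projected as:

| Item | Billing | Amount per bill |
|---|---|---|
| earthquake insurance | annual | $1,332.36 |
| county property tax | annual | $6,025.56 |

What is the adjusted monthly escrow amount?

Earthquake insurance = $1,332.36/yr
County property tax = $6,025.56/yr
Combined annual = $1,332.36 + $6,025.56 = $7,357.92
Base monthly escrow = $7,357.92 ÷ 12 = $613.16
Shortage spread = $148.80 / 12 = $12.40/mo
New monthly escrow = $613.16 + $12.40 = $625.56

$625.56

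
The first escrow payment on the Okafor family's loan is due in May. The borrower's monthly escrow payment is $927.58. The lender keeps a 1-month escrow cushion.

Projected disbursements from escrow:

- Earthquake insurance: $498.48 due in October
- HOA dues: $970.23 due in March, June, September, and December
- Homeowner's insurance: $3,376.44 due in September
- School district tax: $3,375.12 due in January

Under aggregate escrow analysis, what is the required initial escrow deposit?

Cushion = 1 × $927.58 = $927.58
Trial balance (start $0, +$927.58 each month, − disbursements):
  May: +$927.58 → $927.58
  Jun: +$927.58 − $970.23 → $884.93
  Jul: +$927.58 → $1,812.51
  Aug: +$927.58 → $2,740.09
  Sep: +$927.58 − $4,346.67 → -$679.00
  Oct: +$927.58 − $498.48 → -$249.90
  Nov: +$927.58 → $677.68
  Dec: +$927.58 − $970.23 → $635.03
  Jan: +$927.58 − $3,375.12 → -$1,812.51
  Feb: +$927.58 → -$884.93
  Mar: +$927.58 − $970.23 → -$927.58
  Apr: +$927.58 → $0.00
Lowest trial balance = -$1,812.51 (Jan)
Initial deposit = cushion − low point = $927.58 − (-$1,812.51) = $2,740.09

$2,740.09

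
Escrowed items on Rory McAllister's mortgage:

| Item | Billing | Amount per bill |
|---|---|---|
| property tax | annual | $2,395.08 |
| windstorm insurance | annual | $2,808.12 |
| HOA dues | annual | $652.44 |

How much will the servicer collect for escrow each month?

$487.97

Property tax: $2,395.08/yr
Windstorm insurance: $2,808.12/yr
HOA dues: $652.44/yr
Total per year = $5,855.64
Base monthly escrow = $5,855.64 / 12 = $487.97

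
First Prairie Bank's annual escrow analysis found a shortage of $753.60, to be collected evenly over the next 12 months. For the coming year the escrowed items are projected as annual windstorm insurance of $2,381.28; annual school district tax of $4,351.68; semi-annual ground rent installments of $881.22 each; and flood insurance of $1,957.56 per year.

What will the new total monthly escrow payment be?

$933.88

Windstorm insurance — $2,381.28/yr
School district tax — $4,351.68/yr
Ground rent — $881.22 × 2 = $1,762.44/yr
Flood insurance — $1,957.56/yr
Annual escrow total = $10,452.96
Per month = $10,452.96 ÷ 12 = $871.08
Monthly shortage recovery: $753.60 / 12 = $62.80
Adjusted monthly = $871.08 + $62.80 = $933.88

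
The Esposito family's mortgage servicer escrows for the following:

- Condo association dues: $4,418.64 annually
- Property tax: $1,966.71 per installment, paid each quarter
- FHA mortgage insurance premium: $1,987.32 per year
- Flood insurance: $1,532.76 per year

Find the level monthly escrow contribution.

Condo association dues = $4,418.64 per year
Property tax = $1,966.71 × 4 = $7,866.84 per year
FHA mortgage insurance premium = $1,987.32 per year
Flood insurance = $1,532.76 per year
Annual escrow total = $4,418.64 + $7,866.84 + $1,987.32 + $1,532.76 = $15,805.56
Per month = $15,805.56 / 12 = $1,317.13

$1,317.13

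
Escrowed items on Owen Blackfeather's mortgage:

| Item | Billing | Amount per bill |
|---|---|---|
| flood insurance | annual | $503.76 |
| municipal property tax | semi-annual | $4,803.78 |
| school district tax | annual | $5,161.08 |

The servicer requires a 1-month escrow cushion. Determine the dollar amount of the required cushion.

$1,272.70

Flood insurance — $503.76/yr
Municipal property tax — $4,803.78 × 2 = $9,607.56/yr
School district tax — $5,161.08/yr
Yearly total = $15,272.40
Monthly escrow = $15,272.40 / 12 = $1,272.70
Cushion = 1 × $1,272.70 = $1,272.70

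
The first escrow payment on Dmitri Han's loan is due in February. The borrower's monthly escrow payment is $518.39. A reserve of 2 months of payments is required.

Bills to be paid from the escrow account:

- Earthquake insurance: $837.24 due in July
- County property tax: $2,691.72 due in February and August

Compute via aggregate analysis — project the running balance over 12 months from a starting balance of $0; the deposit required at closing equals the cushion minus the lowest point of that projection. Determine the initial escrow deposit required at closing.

Cushion = 2 × $518.39 = $1,036.78
Trial balance (start $0, +$518.39 each month, − disbursements):
  Feb: +$518.39 − $2,691.72 → -$2,173.33
  Mar: +$518.39 → -$1,654.94
  Apr: +$518.39 → -$1,136.55
  May: +$518.39 → -$618.16
  Jun: +$518.39 → -$99.77
  Jul: +$518.39 − $837.24 → -$418.62
  Aug: +$518.39 − $2,691.72 → -$2,591.95
  Sep: +$518.39 → -$2,073.56
  Oct: +$518.39 → -$1,555.17
  Nov: +$518.39 → -$1,036.78
  Dec: +$518.39 → -$518.39
  Jan: +$518.39 → $0.00
Lowest trial balance = -$2,591.95 (Aug)
Initial deposit = cushion − low point = $1,036.78 − (-$2,591.95) = $3,628.73

$3,628.73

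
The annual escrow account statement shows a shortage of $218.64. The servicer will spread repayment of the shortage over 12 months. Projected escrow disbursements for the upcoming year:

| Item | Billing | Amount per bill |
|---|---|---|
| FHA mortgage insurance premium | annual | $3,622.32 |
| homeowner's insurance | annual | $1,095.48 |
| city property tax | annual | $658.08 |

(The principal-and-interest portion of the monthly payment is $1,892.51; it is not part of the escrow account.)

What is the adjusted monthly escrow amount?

FHA mortgage insurance premium: $3,622.32 per year
Homeowner's insurance: $1,095.48 per year
City property tax: $658.08 per year
Total annual escrow = $3,622.32 + $1,095.48 + $658.08 = $5,375.88
Monthly = $5,375.88 ÷ 12 = $447.99
Shortage spread = $218.64 / 12 = $18.22/mo
Adjusted monthly = $447.99 + $18.22 = $466.21

$466.21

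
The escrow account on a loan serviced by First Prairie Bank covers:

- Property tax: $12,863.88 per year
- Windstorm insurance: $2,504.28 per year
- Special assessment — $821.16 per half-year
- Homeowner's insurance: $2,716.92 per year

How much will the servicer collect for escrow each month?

Property tax = $12,863.88/yr
Windstorm insurance = $2,504.28/yr
Special assessment = $821.16 × 2 = $1,642.32/yr
Homeowner's insurance = $2,716.92/yr
Total per year = $19,727.40
Monthly escrow = $19,727.40 / 12 = $1,643.95

$1,643.95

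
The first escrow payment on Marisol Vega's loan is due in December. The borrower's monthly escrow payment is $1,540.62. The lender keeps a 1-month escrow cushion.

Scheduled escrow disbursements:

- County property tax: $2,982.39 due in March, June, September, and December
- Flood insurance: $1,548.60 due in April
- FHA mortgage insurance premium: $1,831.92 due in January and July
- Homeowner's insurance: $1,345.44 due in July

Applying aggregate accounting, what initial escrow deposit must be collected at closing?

Cushion = 1 × $1,540.62 = $1,540.62
Trial balance (start $0, +$1,540.62 each month, − disbursements):
  Dec: +$1,540.62 − $2,982.39 → -$1,441.77
  Jan: +$1,540.62 − $1,831.92 → -$1,733.07
  Feb: +$1,540.62 → -$192.45
  Mar: +$1,540.62 − $2,982.39 → -$1,634.22
  Apr: +$1,540.62 − $1,548.60 → -$1,642.20
  May: +$1,540.62 → -$101.58
  Jun: +$1,540.62 − $2,982.39 → -$1,543.35
  Jul: +$1,540.62 − $3,177.36 → -$3,180.09
  Aug: +$1,540.62 → -$1,639.47
  Sep: +$1,540.62 − $2,982.39 → -$3,081.24
  Oct: +$1,540.62 → -$1,540.62
  Nov: +$1,540.62 → $0.00
Lowest trial balance = -$3,180.09 (Jul)
Initial deposit = cushion − low point = $1,540.62 − (-$3,180.09) = $4,720.71

$4,720.71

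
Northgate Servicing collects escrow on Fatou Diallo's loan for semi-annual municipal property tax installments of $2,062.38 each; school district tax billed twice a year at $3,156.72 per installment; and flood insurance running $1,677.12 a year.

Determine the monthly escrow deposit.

$1,009.61

Municipal property tax: $2,062.38 × 2 = $4,124.76 annually
School district tax: $3,156.72 × 2 = $6,313.44 annually
Flood insurance: $1,677.12 annually
Annual escrow total = $4,124.76 + $6,313.44 + $1,677.12 = $12,115.32
Monthly escrow = $12,115.32 / 12 = $1,009.61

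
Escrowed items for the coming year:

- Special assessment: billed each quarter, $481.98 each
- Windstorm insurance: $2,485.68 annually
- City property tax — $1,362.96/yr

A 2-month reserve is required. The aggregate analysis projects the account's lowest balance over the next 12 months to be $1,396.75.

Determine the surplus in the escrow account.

$433.99

Special assessment: $481.98 × 4 = $1,927.92/yr
Windstorm insurance: $2,485.68/yr
City property tax: $1,362.96/yr
Yearly total = $1,927.92 + $2,485.68 + $1,362.96 = $5,776.56
Monthly escrow = $5,776.56 ÷ 12 = $481.38
Cushion = 2 × $481.38 = $962.76
Surplus = $1,396.75 − $962.76 = $433.99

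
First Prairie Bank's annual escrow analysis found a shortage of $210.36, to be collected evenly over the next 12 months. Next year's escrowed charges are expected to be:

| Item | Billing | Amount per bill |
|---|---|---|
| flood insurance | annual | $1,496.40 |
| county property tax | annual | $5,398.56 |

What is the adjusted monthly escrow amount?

Flood insurance = $1,496.40
County property tax = $5,398.56
Total per year = $1,496.40 + $5,398.56 = $6,894.96
Base monthly escrow = $6,894.96 ÷ 12 = $574.58
Shortage spread = $210.36 ÷ 12 = $17.53/mo
Adjusted monthly = $574.58 + $17.53 = $592.11

$592.11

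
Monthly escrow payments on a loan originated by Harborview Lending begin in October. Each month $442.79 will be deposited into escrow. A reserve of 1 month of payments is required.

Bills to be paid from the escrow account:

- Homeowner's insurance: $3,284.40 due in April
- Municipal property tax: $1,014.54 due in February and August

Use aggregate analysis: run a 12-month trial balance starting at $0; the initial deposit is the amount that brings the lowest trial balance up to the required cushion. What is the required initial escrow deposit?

Cushion = 1 × $442.79 = $442.79
Trial balance (start $0, +$442.79 each month, − disbursements):
  Oct: +$442.79 → $442.79
  Nov: +$442.79 → $885.58
  Dec: +$442.79 → $1,328.37
  Jan: +$442.79 → $1,771.16
  Feb: +$442.79 − $1,014.54 → $1,199.41
  Mar: +$442.79 → $1,642.20
  Apr: +$442.79 − $3,284.40 → -$1,199.41
  May: +$442.79 → -$756.62
  Jun: +$442.79 → -$313.83
  Jul: +$442.79 → $128.96
  Aug: +$442.79 − $1,014.54 → -$442.79
  Sep: +$442.79 → $0.00
Lowest trial balance = -$1,199.41 (Apr)
Initial deposit = cushion − low point = $442.79 − (-$1,199.41) = $1,642.20

$1,642.20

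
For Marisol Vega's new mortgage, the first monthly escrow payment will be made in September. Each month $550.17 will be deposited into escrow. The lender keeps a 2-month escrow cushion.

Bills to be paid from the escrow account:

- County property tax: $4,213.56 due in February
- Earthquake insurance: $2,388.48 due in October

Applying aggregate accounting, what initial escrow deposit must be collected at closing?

Cushion = 2 × $550.17 = $1,100.34
Trial balance (start $0, +$550.17 each month, − disbursements):
  Sep: +$550.17 → $550.17
  Oct: +$550.17 − $2,388.48 → -$1,288.14
  Nov: +$550.17 → -$737.97
  Dec: +$550.17 → -$187.80
  Jan: +$550.17 → $362.37
  Feb: +$550.17 − $4,213.56 → -$3,301.02
  Mar: +$550.17 → -$2,750.85
  Apr: +$550.17 → -$2,200.68
  May: +$550.17 → -$1,650.51
  Jun: +$550.17 → -$1,100.34
  Jul: +$550.17 → -$550.17
  Aug: +$550.17 → $0.00
Lowest trial balance = -$3,301.02 (Feb)
Initial deposit = cushion − low point = $1,100.34 − (-$3,301.02) = $4,401.36

$4,401.36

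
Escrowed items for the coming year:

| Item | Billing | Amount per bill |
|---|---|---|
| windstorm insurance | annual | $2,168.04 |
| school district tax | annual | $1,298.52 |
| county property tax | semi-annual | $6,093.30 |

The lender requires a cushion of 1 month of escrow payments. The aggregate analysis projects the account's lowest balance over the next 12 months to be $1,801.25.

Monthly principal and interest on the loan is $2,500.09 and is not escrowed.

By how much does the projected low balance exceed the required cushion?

Windstorm insurance: $2,168.04 annually
School district tax: $1,298.52 annually
County property tax: $6,093.30 × 2 = $12,186.60 annually
Combined annual = $15,653.16
Monthly escrow = $15,653.16 ÷ 12 = $1,304.43
Cushion = 1 × $1,304.43 = $1,304.43
Excess over cushion: $1,801.25 − $1,304.43 = $496.82

$496.82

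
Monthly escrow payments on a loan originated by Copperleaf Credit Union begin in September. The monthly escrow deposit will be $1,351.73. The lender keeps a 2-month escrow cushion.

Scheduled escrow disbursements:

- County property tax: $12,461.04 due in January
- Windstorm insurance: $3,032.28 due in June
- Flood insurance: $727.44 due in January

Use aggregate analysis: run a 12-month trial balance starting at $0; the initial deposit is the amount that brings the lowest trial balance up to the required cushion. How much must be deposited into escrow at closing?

Cushion = 2 × $1,351.73 = $2,703.46
Trial balance (start $0, +$1,351.73 each month, − disbursements):
  Sep: +$1,351.73 → $1,351.73
  Oct: +$1,351.73 → $2,703.46
  Nov: +$1,351.73 → $4,055.19
  Dec: +$1,351.73 → $5,406.92
  Jan: +$1,351.73 − $13,188.48 → -$6,429.83
  Feb: +$1,351.73 → -$5,078.10
  Mar: +$1,351.73 → -$3,726.37
  Apr: +$1,351.73 → -$2,374.64
  May: +$1,351.73 → -$1,022.91
  Jun: +$1,351.73 − $3,032.28 → -$2,703.46
  Jul: +$1,351.73 → -$1,351.73
  Aug: +$1,351.73 → $0.00
Lowest trial balance = -$6,429.83 (Jan)
Initial deposit = cushion − low point = $2,703.46 − (-$6,429.83) = $9,133.29

$9,133.29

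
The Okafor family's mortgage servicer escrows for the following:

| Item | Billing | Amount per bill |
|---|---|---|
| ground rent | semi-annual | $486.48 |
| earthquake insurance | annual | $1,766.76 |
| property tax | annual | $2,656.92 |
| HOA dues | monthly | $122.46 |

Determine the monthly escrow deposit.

$572.18

Ground rent: $486.48 × 2 = $972.96 annually
Earthquake insurance: $1,766.76 annually
Property tax: $2,656.92 annually
HOA dues: $122.46 × 12 = $1,469.52 annually
Total annual escrow = $6,866.16
Monthly escrow = $6,866.16 ÷ 12 = $572.18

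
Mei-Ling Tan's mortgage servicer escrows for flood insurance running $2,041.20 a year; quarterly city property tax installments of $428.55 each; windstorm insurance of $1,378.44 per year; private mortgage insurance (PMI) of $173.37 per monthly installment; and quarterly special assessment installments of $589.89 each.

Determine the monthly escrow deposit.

$797.82

Flood insurance — $2,041.20 annually
City property tax — $428.55 × 4 = $1,714.20 annually
Windstorm insurance — $1,378.44 annually
Private mortgage insurance (PMI) — $173.37 × 12 = $2,080.44 annually
Special assessment — $589.89 × 4 = $2,359.56 annually
Combined annual = $9,573.84
Monthly escrow = $9,573.84 / 12 = $797.82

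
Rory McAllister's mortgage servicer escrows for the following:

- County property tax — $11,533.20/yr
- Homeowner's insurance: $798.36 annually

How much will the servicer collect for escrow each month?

$1,027.63

County property tax: $11,533.20 per year
Homeowner's insurance: $798.36 per year
Annual escrow total = $12,331.56
Base monthly escrow = $12,331.56 ÷ 12 = $1,027.63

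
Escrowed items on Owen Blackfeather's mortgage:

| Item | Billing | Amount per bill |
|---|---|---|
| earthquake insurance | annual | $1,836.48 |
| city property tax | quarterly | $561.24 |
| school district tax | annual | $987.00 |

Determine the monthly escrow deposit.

$422.37

Earthquake insurance — $1,836.48 per year
City property tax — $561.24 × 4 = $2,244.96 per year
School district tax — $987.00 per year
Annual escrow total = $1,836.48 + $2,244.96 + $987.00 = $5,068.44
Monthly = $5,068.44 ÷ 12 = $422.37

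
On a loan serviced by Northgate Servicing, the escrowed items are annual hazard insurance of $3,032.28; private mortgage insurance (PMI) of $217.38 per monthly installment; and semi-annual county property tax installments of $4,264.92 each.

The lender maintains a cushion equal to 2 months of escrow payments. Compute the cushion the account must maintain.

Hazard insurance = $3,032.28
Private mortgage insurance (PMI) = $217.38 × 12 = $2,608.56
County property tax = $4,264.92 × 2 = $8,529.84
Combined annual = $3,032.28 + $2,608.56 + $8,529.84 = $14,170.68
Per month = $14,170.68 ÷ 12 = $1,180.89
Required cushion = 2 × $1,180.89 = $2,361.78

$2,361.78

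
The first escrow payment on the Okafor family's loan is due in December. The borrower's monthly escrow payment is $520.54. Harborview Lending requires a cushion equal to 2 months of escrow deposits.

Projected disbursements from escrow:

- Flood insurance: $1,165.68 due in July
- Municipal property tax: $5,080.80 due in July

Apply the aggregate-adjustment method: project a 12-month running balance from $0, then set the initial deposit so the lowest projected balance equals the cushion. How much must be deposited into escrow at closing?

$3,123.24

Cushion = 2 × $520.54 = $1,041.08
Trial balance (start $0, +$520.54 each month, − disbursements):
  Dec: +$520.54 → $520.54
  Jan: +$520.54 → $1,041.08
  Feb: +$520.54 → $1,561.62
  Mar: +$520.54 → $2,082.16
  Apr: +$520.54 → $2,602.70
  May: +$520.54 → $3,123.24
  Jun: +$520.54 → $3,643.78
  Jul: +$520.54 − $6,246.48 → -$2,082.16
  Aug: +$520.54 → -$1,561.62
  Sep: +$520.54 → -$1,041.08
  Oct: +$520.54 → -$520.54
  Nov: +$520.54 → $0.00
Lowest trial balance = -$2,082.16 (Jul)
Initial deposit = cushion − low point = $1,041.08 − (-$2,082.16) = $3,123.24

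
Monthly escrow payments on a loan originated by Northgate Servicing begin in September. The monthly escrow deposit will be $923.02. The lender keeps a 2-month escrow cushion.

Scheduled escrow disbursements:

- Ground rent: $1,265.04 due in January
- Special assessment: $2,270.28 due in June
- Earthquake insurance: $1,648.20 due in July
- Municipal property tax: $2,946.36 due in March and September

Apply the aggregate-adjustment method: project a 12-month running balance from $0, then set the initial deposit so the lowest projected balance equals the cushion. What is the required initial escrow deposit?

Cushion = 2 × $923.02 = $1,846.04
Trial balance (start $0, +$923.02 each month, − disbursements):
  Sep: +$923.02 − $2,946.36 → -$2,023.34
  Oct: +$923.02 → -$1,100.32
  Nov: +$923.02 → -$177.30
  Dec: +$923.02 → $745.72
  Jan: +$923.02 − $1,265.04 → $403.70
  Feb: +$923.02 → $1,326.72
  Mar: +$923.02 − $2,946.36 → -$696.62
  Apr: +$923.02 → $226.40
  May: +$923.02 → $1,149.42
  Jun: +$923.02 − $2,270.28 → -$197.84
  Jul: +$923.02 − $1,648.20 → -$923.02
  Aug: +$923.02 → $0.00
Lowest trial balance = -$2,023.34 (Sep)
Initial deposit = cushion − low point = $1,846.04 − (-$2,023.34) = $3,869.38

$3,869.38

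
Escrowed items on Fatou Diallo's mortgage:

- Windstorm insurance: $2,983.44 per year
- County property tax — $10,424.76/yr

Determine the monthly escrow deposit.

Windstorm insurance: $2,983.44 per year
County property tax: $10,424.76 per year
Annual escrow total = $2,983.44 + $10,424.76 = $13,408.20
Per month = $13,408.20 / 12 = $1,117.35

$1,117.35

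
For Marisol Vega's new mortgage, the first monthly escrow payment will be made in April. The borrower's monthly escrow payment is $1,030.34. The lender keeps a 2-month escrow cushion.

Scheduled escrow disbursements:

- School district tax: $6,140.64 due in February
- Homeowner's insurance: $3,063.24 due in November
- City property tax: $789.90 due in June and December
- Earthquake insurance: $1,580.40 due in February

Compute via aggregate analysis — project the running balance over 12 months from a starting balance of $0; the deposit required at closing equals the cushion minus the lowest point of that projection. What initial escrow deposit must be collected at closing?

$3,091.02

Cushion = 2 × $1,030.34 = $2,060.68
Trial balance (start $0, +$1,030.34 each month, − disbursements):
  Apr: +$1,030.34 → $1,030.34
  May: +$1,030.34 → $2,060.68
  Jun: +$1,030.34 − $789.90 → $2,301.12
  Jul: +$1,030.34 → $3,331.46
  Aug: +$1,030.34 → $4,361.80
  Sep: +$1,030.34 → $5,392.14
  Oct: +$1,030.34 → $6,422.48
  Nov: +$1,030.34 − $3,063.24 → $4,389.58
  Dec: +$1,030.34 − $789.90 → $4,630.02
  Jan: +$1,030.34 → $5,660.36
  Feb: +$1,030.34 − $7,721.04 → -$1,030.34
  Mar: +$1,030.34 → $0.00
Lowest trial balance = -$1,030.34 (Feb)
Initial deposit = cushion − low point = $2,060.68 − (-$1,030.34) = $3,091.02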